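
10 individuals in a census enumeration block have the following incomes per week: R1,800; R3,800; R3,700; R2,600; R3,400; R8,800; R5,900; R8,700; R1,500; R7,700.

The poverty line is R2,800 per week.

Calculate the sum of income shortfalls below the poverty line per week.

Below the line: R1,500, R1,800, R2,600 (q = 3 of N = 10).
Individual gaps: 2800−1500 = 1300; 2800−1800 = 1000; 2800−2600 = 200.
Aggregate gap = R2,500.

R2,500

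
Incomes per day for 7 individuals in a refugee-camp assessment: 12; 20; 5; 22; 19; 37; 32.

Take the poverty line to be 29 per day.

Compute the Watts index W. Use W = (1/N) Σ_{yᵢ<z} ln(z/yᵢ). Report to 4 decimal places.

0.5301

Poor units: 5, 12, 19, 20, 22 (q = 5 of N = 7).
Log shortfalls: ln(29/5) = 1.7579; ln(29/12) = 0.8824; ln(29/19) = 0.4229; ln(29/20) = 0.3716; ln(29/22) = 0.2763.
W = 3.710921 / 7 = 0.5301.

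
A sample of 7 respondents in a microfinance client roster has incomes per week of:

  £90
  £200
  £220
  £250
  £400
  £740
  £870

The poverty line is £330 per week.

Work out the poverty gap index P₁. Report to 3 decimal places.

Below z: £90, £200, £220, £250 (q = 4 of N = 7).
Gap ratios (z−y)/z: (330−90)/330 = 0.7273; (330−200)/330 = 0.3939; (330−220)/330 = 0.3333; (330−250)/330 = 0.2424.
Sum of shortfalls = 1.696970; P₁ averages over all N: 1.696970 / 7 = 0.242.

0.242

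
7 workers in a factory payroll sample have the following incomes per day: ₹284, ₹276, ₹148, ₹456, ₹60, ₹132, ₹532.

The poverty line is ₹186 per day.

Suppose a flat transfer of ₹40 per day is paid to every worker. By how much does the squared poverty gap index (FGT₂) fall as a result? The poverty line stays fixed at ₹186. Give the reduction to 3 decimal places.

0.052

Before: below the line — ₹60, ₹132, ₹148; squared poverty gap index (FGT₂) = 0.08356.
After the ₹40 transfer: below the line — ₹100, ₹172; squared poverty gap index (FGT₂) = 0.03135.
Reduction = 0.08356 − 0.03135 = 0.052.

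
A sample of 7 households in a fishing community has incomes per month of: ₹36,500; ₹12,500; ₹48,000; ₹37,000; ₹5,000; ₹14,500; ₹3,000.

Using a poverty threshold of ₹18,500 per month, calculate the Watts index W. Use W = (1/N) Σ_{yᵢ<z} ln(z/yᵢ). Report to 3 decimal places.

Poor units: ₹3,000, ₹5,000, ₹12,500, ₹14,500 (q = 4 of N = 7).
Log gaps: ln(18500/3000) = 1.8192; ln(18500/5000) = 1.3083; ln(18500/12500) = 0.3920; ln(18500/14500) = 0.2436.
W = 3.763155 / 7 = 0.538.

0.538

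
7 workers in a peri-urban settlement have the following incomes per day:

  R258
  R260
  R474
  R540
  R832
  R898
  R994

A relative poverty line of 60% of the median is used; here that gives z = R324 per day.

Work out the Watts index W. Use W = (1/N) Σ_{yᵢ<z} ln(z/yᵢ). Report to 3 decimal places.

0.064

Incomes under z: R258, R260 (q = 2 of N = 7).
Log gaps: ln(324/258) = 0.2278; ln(324/260) = 0.2201.
W = 0.447846 / 7 = 0.064.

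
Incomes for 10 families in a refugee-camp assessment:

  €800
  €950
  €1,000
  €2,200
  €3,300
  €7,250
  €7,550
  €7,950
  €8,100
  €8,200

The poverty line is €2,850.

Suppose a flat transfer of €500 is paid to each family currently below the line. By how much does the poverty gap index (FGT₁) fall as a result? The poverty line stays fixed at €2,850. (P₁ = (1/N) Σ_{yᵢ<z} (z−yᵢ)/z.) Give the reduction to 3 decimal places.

0.070

Before: below the line — €800, €950, €1,000, €2,200; poverty gap index (FGT₁) = 0.22632.
After the €500 transfer: below the line — €1,300, €1,450, €1,500, €2,700; poverty gap index (FGT₁) = 0.15614.
Reduction = 0.22632 − 0.15614 = 0.070.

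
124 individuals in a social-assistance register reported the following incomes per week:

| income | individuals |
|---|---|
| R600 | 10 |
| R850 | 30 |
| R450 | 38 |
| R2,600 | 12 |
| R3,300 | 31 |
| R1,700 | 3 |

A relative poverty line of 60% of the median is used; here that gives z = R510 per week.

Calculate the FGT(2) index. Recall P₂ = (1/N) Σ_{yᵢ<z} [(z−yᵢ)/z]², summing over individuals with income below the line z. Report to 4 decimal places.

Poor units: 38×R450 (q = 38 of N = 124).
Normalized shortfalls: (510−450)/510 = 0.1176 (×38).
Squared: 0.0138 (×38).
Sum = 0.525952; P₂ = 0.525952 / 124 = 0.0042.

0.0042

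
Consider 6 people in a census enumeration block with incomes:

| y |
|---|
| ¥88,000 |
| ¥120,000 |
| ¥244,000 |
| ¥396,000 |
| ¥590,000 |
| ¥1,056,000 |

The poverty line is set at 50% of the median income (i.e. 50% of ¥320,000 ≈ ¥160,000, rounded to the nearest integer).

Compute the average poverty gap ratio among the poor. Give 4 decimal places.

0.3500

Below z: ¥88,000, ¥120,000 (q = 2 of N = 6).
Shortfall ratios (z−y)/z: 0.4500, 0.2500; sum = 0.700000.
The income-gap ratio divides by q (the poor only): 0.700000 / 2 = 0.3500.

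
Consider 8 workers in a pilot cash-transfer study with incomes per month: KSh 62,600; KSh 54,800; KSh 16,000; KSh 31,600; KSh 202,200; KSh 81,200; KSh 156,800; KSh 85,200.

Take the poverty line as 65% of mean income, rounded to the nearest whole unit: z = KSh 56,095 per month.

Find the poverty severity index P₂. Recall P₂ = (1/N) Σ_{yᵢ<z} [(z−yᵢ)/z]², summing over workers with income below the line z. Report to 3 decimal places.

0.088

Below the line: KSh 16,000, KSh 31,600, KSh 54,800 (q = 3 of N = 8).
Gap ratios (z−y)/z: (56095−16000)/56095 = 0.7148; (56095−31600)/56095 = 0.4367; (56095−54800)/56095 = 0.0231.
Squared: 0.5109; 0.1907; 0.0005.
Sum = 0.702109; P₂ = 0.702109 / 8 = 0.088.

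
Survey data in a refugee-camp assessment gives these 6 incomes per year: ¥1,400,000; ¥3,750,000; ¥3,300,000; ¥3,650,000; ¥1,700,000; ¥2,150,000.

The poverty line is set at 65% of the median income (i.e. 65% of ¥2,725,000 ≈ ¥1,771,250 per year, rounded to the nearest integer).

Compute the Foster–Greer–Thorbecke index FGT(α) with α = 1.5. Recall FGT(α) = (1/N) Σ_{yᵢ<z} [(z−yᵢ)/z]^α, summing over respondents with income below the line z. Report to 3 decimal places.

0.017

Below the line: ¥1,400,000, ¥1,700,000 (q = 2 of N = 6).
Shortfall ratios: (1771250−1400000)/1771250 = 0.2096; (1771250−1700000)/1771250 = 0.0402.
Raised to α = 1.5: 0.09596; 0.00807.
Sum = 0.104026; FGT(1.5) = 0.104026 / 6 = 0.017.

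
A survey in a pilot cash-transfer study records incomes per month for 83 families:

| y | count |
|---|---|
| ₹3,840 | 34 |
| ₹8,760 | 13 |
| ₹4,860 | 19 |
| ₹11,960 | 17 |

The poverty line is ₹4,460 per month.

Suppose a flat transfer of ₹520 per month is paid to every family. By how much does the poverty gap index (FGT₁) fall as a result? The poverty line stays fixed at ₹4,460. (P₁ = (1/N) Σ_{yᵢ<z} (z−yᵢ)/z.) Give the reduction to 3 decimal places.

0.048

Before: below the line — 34×₹3,840; poverty gap index (FGT₁) = 0.05695.
After the ₹520 transfer: below the line — 34×₹4,360; poverty gap index (FGT₁) = 0.00918.
Reduction = 0.05695 − 0.00918 = 0.048.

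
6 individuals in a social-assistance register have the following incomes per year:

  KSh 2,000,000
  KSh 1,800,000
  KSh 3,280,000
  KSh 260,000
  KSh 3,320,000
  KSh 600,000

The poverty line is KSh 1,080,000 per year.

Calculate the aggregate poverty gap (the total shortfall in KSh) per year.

Incomes under z: KSh 260,000, KSh 600,000 (q = 2 of N = 6).
Individual gaps: 1080000−260000 = 820000; 1080000−600000 = 480000.
Aggregate gap = KSh 1,300,000.

KSh 1,300,000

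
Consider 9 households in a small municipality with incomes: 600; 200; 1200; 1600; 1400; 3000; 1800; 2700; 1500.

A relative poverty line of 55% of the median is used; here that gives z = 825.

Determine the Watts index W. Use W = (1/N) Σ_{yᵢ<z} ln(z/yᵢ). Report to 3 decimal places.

Poor units: 200, 600 (q = 2 of N = 9).
Log shortfalls: ln(825/200) = 1.4171; ln(825/600) = 0.3185.
W = 1.735520 / 9 = 0.193.

0.193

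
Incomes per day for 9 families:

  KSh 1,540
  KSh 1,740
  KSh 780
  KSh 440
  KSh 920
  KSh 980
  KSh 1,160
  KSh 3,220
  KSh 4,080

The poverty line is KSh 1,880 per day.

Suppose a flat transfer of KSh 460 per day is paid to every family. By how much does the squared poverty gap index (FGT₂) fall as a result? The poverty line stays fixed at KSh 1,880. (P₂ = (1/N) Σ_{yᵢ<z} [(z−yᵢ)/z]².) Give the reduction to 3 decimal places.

Before: below the line — KSh 440, KSh 780, KSh 920, KSh 980, KSh 1,160, KSh 1,540, KSh 1,740; squared poverty gap index (FGT₂) = 0.17821.
After the KSh 460 transfer: below the line — KSh 900, KSh 1,240, KSh 1,380, KSh 1,440, KSh 1,620; squared poverty gap index (FGT₂) = 0.05914.
Reduction = 0.17821 − 0.05914 = 0.119.

0.119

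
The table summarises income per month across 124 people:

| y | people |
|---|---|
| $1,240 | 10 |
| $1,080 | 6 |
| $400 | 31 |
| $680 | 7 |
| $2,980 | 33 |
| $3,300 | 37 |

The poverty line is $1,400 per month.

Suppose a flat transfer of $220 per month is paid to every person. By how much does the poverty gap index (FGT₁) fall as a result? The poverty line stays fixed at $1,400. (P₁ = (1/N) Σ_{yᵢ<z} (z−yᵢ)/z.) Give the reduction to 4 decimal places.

0.0650

Before: below the line — 31×$400, 7×$680, 6×$1,080, 10×$1,240; poverty gap index (FGT₁) = 0.227880.
After the $220 transfer: below the line — 31×$620, 7×$900, 6×$1,300; poverty gap index (FGT₁) = 0.162903.
Reduction = 0.227880 − 0.162903 = 0.0650.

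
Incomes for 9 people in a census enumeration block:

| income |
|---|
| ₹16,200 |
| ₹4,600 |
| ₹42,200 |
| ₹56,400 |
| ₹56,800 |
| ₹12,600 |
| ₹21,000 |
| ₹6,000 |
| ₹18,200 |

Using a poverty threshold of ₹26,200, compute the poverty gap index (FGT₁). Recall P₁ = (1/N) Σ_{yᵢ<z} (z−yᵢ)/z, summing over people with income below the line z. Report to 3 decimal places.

0.333

Below the line: ₹4,600, ₹6,000, ₹12,600, ₹16,200, ₹18,200, ₹21,000 (q = 6 of N = 9).
Relative gaps: (26200−4600)/26200 = 0.8244; (26200−6000)/26200 = 0.7710; (26200−12600)/26200 = 0.5191; (26200−16200)/26200 = 0.3817; (26200−18200)/26200 = 0.3053; (26200−21000)/26200 = 0.1985.
Sum of shortfalls = 3.000000; P₁ averages over all N: 3.000000 / 9 = 0.333.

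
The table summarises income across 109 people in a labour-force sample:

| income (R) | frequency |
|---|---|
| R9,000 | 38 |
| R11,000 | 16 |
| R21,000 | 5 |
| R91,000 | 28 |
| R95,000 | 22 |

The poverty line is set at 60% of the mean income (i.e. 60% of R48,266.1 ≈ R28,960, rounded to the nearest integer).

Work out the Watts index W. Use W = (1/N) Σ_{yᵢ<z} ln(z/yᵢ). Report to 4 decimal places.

Below the line: 38×R9,000, 16×R11,000, 5×R21,000 (q = 59 of N = 109).
Log gaps: ln(28960/9000) = 1.1687 (×38); ln(28960/11000) = 0.9680 (×16); ln(28960/21000) = 0.3214 (×5).
W = 61.505548 / 109 = 0.5643.

0.5643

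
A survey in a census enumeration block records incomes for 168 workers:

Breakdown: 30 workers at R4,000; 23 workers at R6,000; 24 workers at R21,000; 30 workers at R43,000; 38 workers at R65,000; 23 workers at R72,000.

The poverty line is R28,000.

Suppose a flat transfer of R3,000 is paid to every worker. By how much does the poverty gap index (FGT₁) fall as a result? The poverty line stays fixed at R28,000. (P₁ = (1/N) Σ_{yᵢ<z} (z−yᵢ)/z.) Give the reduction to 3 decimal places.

Before: below the line — 30×R4,000, 23×R6,000, 24×R21,000; poverty gap index (FGT₁) = 0.29634.
After the R3,000 transfer: below the line — 30×R7,000, 23×R9,000, 24×R24,000; poverty gap index (FGT₁) = 0.24724.
Reduction = 0.29634 − 0.24724 = 0.049.

0.049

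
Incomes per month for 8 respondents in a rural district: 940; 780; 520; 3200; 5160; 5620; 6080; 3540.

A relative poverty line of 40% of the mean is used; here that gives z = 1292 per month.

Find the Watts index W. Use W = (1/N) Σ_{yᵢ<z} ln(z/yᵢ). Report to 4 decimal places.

0.2166

Below z: 520, 780, 940 (q = 3 of N = 8).
ln(z/y) terms: ln(1292/520) = 0.9101; ln(1292/780) = 0.5047; ln(1292/940) = 0.3181.
W = 1.732837 / 8 = 0.2166.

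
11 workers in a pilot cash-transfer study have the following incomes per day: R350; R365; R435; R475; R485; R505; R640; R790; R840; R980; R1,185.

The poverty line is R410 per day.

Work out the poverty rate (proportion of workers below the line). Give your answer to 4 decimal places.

0.1818

2 of the 11 workers have income below R410.
H = 2/11 = 0.1818.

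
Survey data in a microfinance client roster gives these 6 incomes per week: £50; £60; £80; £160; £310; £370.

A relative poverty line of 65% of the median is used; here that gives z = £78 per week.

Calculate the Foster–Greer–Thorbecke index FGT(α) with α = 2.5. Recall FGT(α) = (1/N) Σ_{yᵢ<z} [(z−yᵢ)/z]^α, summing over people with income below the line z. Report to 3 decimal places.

0.017

Below z: £50, £60 (q = 2 of N = 6).
Normalized shortfalls: (78−50)/78 = 0.3590; (78−60)/78 = 0.2308.
Raised to α = 2.5: 0.07721; 0.02558.
Sum = 0.102790; FGT(2.5) = 0.102790 / 6 = 0.017.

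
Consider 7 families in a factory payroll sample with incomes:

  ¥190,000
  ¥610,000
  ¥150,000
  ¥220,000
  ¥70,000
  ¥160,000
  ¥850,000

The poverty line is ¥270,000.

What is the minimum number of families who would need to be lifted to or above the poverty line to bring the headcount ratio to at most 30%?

3

5 of the 7 families are poor, so H = 5/7 = 0.714.
A headcount ratio of at most 30% allows at most ⌊0.30 × 7⌋ = 2 poor families.
So at least 5 − 2 = 3 must be lifted.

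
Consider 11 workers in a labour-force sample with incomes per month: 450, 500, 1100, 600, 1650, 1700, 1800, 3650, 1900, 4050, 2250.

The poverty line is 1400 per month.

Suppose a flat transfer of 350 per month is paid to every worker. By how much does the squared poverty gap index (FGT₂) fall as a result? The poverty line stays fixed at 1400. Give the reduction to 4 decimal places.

0.0732

Before: below the line — 450, 500, 600, 1100; squared poverty gap index (FGT₂) = 0.113288.
After the 350 transfer: below the line — 800, 850, 950; squared poverty gap index (FGT₂) = 0.040121.
Reduction = 0.113288 − 0.040121 = 0.0732.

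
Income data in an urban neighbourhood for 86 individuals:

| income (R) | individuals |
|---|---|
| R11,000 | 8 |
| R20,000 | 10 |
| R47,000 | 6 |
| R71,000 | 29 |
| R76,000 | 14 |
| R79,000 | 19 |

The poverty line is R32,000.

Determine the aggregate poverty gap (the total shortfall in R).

R288,000

Below the line: 8×R11,000, 10×R20,000 (q = 18 of N = 86).
Individual gaps: 8×(32000−11000) = 168000; 10×(32000−20000) = 120000.
Aggregate gap = R288,000.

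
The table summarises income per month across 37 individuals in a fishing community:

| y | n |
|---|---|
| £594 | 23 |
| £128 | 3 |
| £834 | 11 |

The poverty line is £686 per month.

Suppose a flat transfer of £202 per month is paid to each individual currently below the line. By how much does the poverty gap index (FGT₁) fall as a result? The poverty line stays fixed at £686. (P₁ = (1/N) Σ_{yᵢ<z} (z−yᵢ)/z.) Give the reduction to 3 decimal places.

0.107

Before: below the line — 3×£128, 23×£594; poverty gap index (FGT₁) = 0.14932.
After the £202 transfer: below the line — 3×£330; poverty gap index (FGT₁) = 0.04208.
Reduction = 0.14932 − 0.04208 = 0.107.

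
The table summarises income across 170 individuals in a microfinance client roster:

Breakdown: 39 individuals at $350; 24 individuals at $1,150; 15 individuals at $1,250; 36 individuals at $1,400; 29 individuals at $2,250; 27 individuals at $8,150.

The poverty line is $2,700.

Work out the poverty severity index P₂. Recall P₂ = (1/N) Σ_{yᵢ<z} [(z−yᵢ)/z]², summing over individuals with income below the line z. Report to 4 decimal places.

Poor units: 39×$350, 24×$1,150, 15×$1,250, 36×$1,400, 29×$2,250 (q = 143 of N = 170).
Gap ratios (z−y)/z: (2700−350)/2700 = 0.8704 (×39); (2700−1150)/2700 = 0.5741 (×24); (2700−1250)/2700 = 0.5370 (×15); (2700−1400)/2700 = 0.4815 (×36); (2700−2250)/2700 = 0.1667 (×29).
Squared: 0.7575 (×39); 0.3296 (×24); 0.2884 (×15); 0.2318 (×36); 0.0278 (×29).
Sum = 50.931070; P₂ = 50.931070 / 170 = 0.2996.

0.2996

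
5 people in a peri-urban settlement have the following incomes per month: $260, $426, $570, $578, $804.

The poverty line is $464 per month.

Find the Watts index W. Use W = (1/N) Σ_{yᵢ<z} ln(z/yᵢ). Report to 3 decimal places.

0.133

Poor units: $260, $426 (q = 2 of N = 5).
Log shortfalls: ln(464/260) = 0.5792; ln(464/426) = 0.0854.
W = 0.664648 / 5 = 0.133.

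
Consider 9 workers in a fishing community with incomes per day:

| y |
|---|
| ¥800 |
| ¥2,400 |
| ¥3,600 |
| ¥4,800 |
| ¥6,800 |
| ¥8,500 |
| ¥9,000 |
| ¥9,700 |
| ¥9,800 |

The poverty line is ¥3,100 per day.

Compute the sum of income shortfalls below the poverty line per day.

¥3,000

Below the line: ¥800, ¥2,400 (q = 2 of N = 9).
Individual gaps: 3100−800 = 2300; 3100−2400 = 700.
Aggregate gap = ¥3,000.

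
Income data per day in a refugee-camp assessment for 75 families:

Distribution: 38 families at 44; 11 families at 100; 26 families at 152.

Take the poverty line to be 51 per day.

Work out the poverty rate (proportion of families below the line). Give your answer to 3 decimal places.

38 of the 75 families have income below 51.
H = 38/75 = 0.507.

0.507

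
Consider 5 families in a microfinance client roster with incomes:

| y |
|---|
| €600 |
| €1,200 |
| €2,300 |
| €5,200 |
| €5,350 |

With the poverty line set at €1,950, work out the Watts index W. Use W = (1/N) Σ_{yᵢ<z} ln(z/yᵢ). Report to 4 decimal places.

0.3328

Poor units: €600, €1,200 (q = 2 of N = 5).
Log gaps: ln(1950/600) = 1.1787; ln(1950/1200) = 0.4855.
W = 1.664163 / 5 = 0.3328.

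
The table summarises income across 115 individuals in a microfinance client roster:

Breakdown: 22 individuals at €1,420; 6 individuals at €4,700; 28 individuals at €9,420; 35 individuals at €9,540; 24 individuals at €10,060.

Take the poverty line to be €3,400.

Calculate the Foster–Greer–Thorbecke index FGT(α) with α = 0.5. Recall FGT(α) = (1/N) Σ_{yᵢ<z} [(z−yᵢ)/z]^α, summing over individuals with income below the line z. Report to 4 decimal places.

0.1460

Below z: 22×€1,420 (q = 22 of N = 115).
Gap ratios (z−y)/z: (3400−1420)/3400 = 0.5824 (×22).
Raised to α = 0.5: 0.76312 (×22).
Sum = 16.788652; FGT(0.5) = 16.788652 / 115 = 0.1460.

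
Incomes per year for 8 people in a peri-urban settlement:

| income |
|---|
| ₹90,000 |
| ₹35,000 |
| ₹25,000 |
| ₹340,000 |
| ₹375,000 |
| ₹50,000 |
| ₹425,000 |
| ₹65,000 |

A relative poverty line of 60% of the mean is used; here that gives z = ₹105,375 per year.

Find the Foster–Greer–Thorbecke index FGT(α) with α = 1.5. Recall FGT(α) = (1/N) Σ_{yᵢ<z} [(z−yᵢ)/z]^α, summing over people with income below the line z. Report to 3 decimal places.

Below the line: ₹25,000, ₹35,000, ₹50,000, ₹65,000, ₹90,000 (q = 5 of N = 8).
Relative gaps: (105375−25000)/105375 = 0.7628; (105375−35000)/105375 = 0.6679; (105375−50000)/105375 = 0.5255; (105375−65000)/105375 = 0.3832; (105375−90000)/105375 = 0.1459.
Raised to α = 1.5: 0.66615; 0.54578; 0.38095; 0.23717; 0.05573.
Sum = 1.885791; FGT(1.5) = 1.885791 / 8 = 0.236.

0.236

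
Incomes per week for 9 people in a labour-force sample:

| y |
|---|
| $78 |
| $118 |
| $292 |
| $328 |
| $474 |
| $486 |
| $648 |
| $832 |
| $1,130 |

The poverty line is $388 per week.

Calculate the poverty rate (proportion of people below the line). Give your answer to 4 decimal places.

0.4444

4 of the 9 people have income below $388.
H = 4/9 = 0.4444.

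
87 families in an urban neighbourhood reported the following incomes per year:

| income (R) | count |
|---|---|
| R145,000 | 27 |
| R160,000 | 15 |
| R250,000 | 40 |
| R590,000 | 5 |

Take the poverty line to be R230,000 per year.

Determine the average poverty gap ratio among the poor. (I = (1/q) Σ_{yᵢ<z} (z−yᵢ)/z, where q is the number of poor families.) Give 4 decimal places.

0.3463

Below the line: 27×R145,000, 15×R160,000 (q = 42 of N = 87).
Relative gaps: 0.3696 (×27), 0.3043 (×15); sum = 14.543478.
I averages over the q = 42 poor units only: 14.543478 / 42 = 0.3463.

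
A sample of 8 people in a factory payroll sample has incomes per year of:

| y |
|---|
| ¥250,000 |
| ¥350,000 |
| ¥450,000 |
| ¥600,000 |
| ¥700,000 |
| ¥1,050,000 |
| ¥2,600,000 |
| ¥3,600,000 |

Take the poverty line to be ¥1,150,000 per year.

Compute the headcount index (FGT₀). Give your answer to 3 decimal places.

6 of the 8 people have income below ¥1,150,000.
H = 6/8 = 0.750.

0.750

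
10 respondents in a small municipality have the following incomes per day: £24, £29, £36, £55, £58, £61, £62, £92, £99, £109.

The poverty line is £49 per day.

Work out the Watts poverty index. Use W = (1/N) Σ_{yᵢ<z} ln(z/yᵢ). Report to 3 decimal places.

Incomes under z: £24, £29, £36 (q = 3 of N = 10).
Log shortfalls: ln(49/24) = 0.7138; ln(49/29) = 0.5245; ln(49/36) = 0.3083.
W = 1.546592 / 10 = 0.155.

0.155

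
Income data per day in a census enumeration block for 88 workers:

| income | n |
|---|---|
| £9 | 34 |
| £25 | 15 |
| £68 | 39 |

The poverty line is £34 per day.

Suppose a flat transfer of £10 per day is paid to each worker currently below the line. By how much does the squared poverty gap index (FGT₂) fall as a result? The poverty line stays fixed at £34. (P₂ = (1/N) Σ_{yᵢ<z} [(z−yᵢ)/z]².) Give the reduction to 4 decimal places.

0.1456

Before: below the line — 34×£9, 15×£25; squared poverty gap index (FGT₂) = 0.220834.
After the £10 transfer: below the line — 34×£19; squared poverty gap index (FGT₂) = 0.075201.
Reduction = 0.220834 − 0.075201 = 0.1456.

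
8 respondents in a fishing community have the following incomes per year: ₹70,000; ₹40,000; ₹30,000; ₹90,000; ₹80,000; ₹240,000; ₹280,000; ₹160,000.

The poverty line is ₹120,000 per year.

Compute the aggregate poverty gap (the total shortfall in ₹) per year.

Below the line: ₹30,000, ₹40,000, ₹70,000, ₹80,000, ₹90,000 (q = 5 of N = 8).
Individual gaps: 120000−30000 = 90000; 120000−40000 = 80000; 120000−70000 = 50000; 120000−80000 = 40000; 120000−90000 = 30000.
Aggregate gap = ₹290,000.

₹290,000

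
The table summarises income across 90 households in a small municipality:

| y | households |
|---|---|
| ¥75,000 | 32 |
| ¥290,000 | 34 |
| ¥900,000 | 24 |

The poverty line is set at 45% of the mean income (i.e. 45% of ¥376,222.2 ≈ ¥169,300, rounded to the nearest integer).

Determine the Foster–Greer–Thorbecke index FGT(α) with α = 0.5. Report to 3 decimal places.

Incomes under z: 32×¥75,000 (q = 32 of N = 90).
Gap ratios (z−y)/z: (169300−75000)/169300 = 0.5570 (×32).
Raised to α = 0.5: 0.74632 (×32).
Sum = 23.882366; FGT(0.5) = 23.882366 / 90 = 0.265.

0.265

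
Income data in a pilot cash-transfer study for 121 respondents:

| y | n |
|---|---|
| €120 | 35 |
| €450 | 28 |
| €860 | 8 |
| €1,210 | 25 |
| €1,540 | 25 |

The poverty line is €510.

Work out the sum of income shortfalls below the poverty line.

€15,330

Poor units: 35×€120, 28×€450 (q = 63 of N = 121).
Individual gaps: 35×(510−120) = 13650; 28×(510−450) = 1680.
Aggregate gap = €15,330.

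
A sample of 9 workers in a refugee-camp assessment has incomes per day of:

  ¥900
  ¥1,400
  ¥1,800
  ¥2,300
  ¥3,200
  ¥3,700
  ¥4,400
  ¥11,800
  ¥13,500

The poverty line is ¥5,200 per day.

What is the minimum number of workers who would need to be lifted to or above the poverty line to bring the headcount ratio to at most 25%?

7 of the 9 workers are poor, so H = 7/9 = 0.778.
A headcount ratio of at most 25% allows at most ⌊0.25 × 9⌋ = 2 poor workers.
So at least 7 − 2 = 5 must be lifted.

5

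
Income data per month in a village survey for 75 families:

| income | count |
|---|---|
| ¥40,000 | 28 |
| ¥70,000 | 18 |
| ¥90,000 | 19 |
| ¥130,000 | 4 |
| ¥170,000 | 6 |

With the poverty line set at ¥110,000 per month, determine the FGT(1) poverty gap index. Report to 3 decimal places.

0.371

Below z: 28×¥40,000, 18×¥70,000, 19×¥90,000 (q = 65 of N = 75).
Normalized shortfalls: (110000−40000)/110000 = 0.6364 (×28); (110000−70000)/110000 = 0.3636 (×18); (110000−90000)/110000 = 0.1818 (×19).
Σ = 27.818182. Dividing by the full population N = 75 gives P₁ = 0.371.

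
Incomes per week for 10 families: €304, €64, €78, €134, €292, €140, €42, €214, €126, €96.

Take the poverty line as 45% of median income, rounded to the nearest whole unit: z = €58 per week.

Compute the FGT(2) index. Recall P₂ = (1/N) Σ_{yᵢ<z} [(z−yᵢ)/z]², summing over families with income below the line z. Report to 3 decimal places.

0.008

Below z: €42 (q = 1 of N = 10).
Shortfall ratios: (58−42)/58 = 0.2759.
Squared: 0.0761.
Sum = 0.076100; P₂ = 0.076100 / 10 = 0.008.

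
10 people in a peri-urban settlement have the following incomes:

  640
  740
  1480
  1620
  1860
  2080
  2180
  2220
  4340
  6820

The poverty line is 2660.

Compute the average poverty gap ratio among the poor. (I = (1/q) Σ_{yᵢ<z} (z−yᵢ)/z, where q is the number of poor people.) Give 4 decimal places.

Poor units: 640, 740, 1480, 1620, 1860, 2080, 2180, 2220 (q = 8 of N = 10).
Relative gaps: 0.7594, 0.7218, 0.4436, 0.3910, 0.3008, 0.2180, 0.1805, 0.1654; sum = 3.180451.
I averages over the q = 8 poor units only: 3.180451 / 8 = 0.3976.

0.3976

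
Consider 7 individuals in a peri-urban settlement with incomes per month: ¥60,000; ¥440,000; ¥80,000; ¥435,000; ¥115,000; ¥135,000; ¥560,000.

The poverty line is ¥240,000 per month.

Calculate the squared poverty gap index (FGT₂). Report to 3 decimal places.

0.210

Incomes under z: ¥60,000, ¥80,000, ¥115,000, ¥135,000 (q = 4 of N = 7).
Relative gaps: (240000−60000)/240000 = 0.7500; (240000−80000)/240000 = 0.6667; (240000−115000)/240000 = 0.5208; (240000−135000)/240000 = 0.4375.
Squared: 0.5625; 0.4444; 0.2713; 0.1914.
Sum = 1.469618; P₂ = 1.469618 / 7 = 0.210.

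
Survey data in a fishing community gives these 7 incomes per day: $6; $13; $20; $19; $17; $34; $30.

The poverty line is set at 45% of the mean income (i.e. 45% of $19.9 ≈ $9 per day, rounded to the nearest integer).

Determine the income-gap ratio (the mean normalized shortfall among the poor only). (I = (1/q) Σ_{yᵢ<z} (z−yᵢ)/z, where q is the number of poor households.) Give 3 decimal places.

0.333

Below the line: $6 (q = 1 of N = 7).
Shortfall ratios (z−y)/z: 0.3333; sum = 0.333333.
I averages over the q = 1 poor units only: 0.333333 / 1 = 0.333.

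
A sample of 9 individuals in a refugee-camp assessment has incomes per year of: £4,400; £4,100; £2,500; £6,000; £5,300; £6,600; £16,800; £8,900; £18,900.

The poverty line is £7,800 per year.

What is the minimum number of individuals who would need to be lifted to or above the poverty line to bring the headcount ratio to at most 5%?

Currently q = 6 of N = 9 are below the line (H = 0.667).
A headcount ratio of at most 5% allows at most ⌊0.05 × 9⌋ = 0 poor individuals.
So at least 6 − 0 = 6 must be lifted.

6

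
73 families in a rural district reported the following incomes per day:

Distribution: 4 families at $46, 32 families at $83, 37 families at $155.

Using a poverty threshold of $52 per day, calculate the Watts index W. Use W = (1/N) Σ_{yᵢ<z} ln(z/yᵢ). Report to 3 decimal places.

0.007

Below z: 4×$46 (q = 4 of N = 73).
Log gaps: ln(52/46) = 0.1226 (×4).
W = 0.490409 / 73 = 0.007.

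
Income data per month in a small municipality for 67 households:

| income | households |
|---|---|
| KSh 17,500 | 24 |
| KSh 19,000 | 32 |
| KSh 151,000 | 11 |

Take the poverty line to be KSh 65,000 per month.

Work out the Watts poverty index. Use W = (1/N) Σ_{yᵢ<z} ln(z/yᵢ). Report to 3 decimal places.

1.057

Below the line: 24×KSh 17,500, 32×KSh 19,000 (q = 56 of N = 67).
Log shortfalls: ln(65000/17500) = 1.3122 (×24); ln(65000/19000) = 1.2299 (×32).
W = 70.850819 / 67 = 1.057.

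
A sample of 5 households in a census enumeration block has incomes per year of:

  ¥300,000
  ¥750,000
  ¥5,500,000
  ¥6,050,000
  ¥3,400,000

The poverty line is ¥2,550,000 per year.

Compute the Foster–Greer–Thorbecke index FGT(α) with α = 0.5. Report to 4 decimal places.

Below z: ¥300,000, ¥750,000 (q = 2 of N = 5).
Relative gaps: (2550000−300000)/2550000 = 0.8824; (2550000−750000)/2550000 = 0.7059.
Raised to α = 0.5: 0.93934; 0.84017.
Sum = 1.779504; FGT(0.5) = 1.779504 / 5 = 0.3559.

0.3559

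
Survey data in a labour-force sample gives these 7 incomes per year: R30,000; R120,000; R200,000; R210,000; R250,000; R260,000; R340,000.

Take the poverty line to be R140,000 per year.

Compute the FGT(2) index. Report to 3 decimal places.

Below z: R30,000, R120,000 (q = 2 of N = 7).
Relative gaps: (140000−30000)/140000 = 0.7857; (140000−120000)/140000 = 0.1429.
Squared: 0.6173; 0.0204.
Sum = 0.637755; P₂ = 0.637755 / 7 = 0.091.

0.091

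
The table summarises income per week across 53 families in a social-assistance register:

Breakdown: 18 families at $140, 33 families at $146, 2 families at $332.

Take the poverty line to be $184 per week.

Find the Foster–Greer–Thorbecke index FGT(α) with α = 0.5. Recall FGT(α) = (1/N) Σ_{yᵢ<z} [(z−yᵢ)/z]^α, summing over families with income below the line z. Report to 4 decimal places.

0.4490

Below the line: 18×$140, 33×$146 (q = 51 of N = 53).
Shortfall ratios: (184−140)/184 = 0.2391 (×18); (184−146)/184 = 0.2065 (×33).
Raised to α = 0.5: 0.48901 (×18); 0.45445 (×33).
Sum = 23.798912; FGT(0.5) = 23.798912 / 53 = 0.4490.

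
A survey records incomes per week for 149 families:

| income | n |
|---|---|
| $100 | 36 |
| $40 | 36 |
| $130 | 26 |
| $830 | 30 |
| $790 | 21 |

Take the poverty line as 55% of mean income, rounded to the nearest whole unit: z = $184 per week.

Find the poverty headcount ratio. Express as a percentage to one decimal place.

65.8%

98 of the 149 families have income below $184.
H = 98/149 = 65.8%.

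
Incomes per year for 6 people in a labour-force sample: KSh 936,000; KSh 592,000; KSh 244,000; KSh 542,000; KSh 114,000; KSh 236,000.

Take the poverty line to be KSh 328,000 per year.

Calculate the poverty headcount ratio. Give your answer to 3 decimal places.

3 of the 6 people have income below KSh 328,000.
H = 3/6 = 0.500.

0.500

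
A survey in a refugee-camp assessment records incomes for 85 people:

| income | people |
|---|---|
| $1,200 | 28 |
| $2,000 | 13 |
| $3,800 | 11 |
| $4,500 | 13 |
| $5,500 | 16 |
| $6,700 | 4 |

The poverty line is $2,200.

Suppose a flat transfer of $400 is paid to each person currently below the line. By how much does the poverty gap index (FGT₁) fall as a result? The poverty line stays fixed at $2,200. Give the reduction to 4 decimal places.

0.0738

Before: below the line — 28×$1,200, 13×$2,000; poverty gap index (FGT₁) = 0.163636.
After the $400 transfer: below the line — 28×$1,600; poverty gap index (FGT₁) = 0.089840.
Reduction = 0.163636 − 0.089840 = 0.0738.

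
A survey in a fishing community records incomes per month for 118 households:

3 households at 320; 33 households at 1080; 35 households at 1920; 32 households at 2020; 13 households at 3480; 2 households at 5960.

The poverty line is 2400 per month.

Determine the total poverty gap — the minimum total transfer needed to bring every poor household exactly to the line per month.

78760

Below the line: 3×320, 33×1080, 35×1920, 32×2020 (q = 103 of N = 118).
Individual gaps: 3×(2400−320) = 6240; 33×(2400−1080) = 43560; 35×(2400−1920) = 16800; 32×(2400−2020) = 12160.
Aggregate gap = 78760.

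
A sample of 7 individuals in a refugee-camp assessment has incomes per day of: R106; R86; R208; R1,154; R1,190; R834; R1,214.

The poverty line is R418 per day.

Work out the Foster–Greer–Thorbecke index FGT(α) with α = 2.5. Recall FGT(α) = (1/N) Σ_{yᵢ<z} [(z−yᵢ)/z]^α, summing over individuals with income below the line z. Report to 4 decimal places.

Incomes under z: R86, R106, R208 (q = 3 of N = 7).
Normalized shortfalls: (418−86)/418 = 0.7943; (418−106)/418 = 0.7464; (418−208)/418 = 0.5024.
Raised to α = 2.5: 0.56222; 0.48133; 0.17890.
Sum = 1.222450; FGT(2.5) = 1.222450 / 7 = 0.1746.

0.1746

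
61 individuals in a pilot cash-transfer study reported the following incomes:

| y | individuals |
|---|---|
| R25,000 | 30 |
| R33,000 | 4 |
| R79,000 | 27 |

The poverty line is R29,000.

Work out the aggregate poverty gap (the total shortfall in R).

R120,000

Below the line: 30×R25,000 (q = 30 of N = 61).
Individual gaps: 30×(29000−25000) = 120000.
Aggregate gap = R120,000.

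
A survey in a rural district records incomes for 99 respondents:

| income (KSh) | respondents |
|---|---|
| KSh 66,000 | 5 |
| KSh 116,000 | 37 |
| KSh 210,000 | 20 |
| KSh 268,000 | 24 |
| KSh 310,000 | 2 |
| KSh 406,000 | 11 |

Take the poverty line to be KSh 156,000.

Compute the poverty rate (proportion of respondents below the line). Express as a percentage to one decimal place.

42.4%

42 of the 99 respondents have income below KSh 156,000.
H = 42/99 = 42.4%.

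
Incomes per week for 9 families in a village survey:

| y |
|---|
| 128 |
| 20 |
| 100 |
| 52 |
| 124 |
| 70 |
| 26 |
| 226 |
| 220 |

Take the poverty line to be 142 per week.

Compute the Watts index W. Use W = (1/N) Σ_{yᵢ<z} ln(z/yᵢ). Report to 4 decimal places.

Incomes under z: 20, 26, 52, 70, 100, 124, 128 (q = 7 of N = 9).
Log gaps: ln(142/20) = 1.9601; ln(142/26) = 1.6977; ln(142/52) = 1.0046; ln(142/70) = 0.7073; ln(142/100) = 0.3507; ln(142/124) = 0.1355; ln(142/128) = 0.1038.
W = 5.959740 / 9 = 0.6622.

0.6622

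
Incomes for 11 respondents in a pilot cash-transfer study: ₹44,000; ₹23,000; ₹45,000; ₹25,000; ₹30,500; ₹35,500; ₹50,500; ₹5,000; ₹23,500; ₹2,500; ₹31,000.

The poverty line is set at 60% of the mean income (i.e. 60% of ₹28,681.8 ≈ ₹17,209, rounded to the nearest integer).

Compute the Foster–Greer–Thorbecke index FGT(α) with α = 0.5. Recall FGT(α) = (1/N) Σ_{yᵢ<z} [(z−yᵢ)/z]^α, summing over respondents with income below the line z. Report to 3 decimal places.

0.161

Poor units: ₹2,500, ₹5,000 (q = 2 of N = 11).
Shortfall ratios: (17209−2500)/17209 = 0.8547; (17209−5000)/17209 = 0.7095.
Raised to α = 0.5: 0.92451; 0.84229.
Sum = 1.766806; FGT(0.5) = 1.766806 / 11 = 0.161.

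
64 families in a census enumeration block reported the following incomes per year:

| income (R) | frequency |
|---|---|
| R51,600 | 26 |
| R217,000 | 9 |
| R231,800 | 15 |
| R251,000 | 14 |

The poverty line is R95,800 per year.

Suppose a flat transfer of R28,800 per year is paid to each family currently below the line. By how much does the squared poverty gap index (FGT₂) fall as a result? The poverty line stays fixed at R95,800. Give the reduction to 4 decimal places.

Before: below the line — 26×R51,600; squared poverty gap index (FGT₂) = 0.086478.
After the R28,800 transfer: below the line — 26×R80,400; squared poverty gap index (FGT₂) = 0.010498.
Reduction = 0.086478 − 0.010498 = 0.0760.

0.0760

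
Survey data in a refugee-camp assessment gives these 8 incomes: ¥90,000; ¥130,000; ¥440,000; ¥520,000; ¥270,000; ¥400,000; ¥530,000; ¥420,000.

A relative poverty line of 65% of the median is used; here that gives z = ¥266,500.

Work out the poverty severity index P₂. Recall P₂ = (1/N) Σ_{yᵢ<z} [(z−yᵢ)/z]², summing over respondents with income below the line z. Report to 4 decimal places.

Below z: ¥90,000, ¥130,000 (q = 2 of N = 8).
Shortfall ratios: (266500−90000)/266500 = 0.6623; (266500−130000)/266500 = 0.5122.
Squared: 0.4386; 0.2623.
Sum = 0.700970; P₂ = 0.700970 / 8 = 0.0876.

0.0876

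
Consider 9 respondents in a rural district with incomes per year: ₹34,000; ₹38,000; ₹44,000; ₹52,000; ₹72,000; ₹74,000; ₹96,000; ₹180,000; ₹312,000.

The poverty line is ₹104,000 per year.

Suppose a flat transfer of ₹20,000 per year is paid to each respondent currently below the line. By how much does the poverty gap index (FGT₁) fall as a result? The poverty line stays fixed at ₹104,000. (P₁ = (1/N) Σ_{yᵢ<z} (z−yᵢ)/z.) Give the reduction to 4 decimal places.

Before: below the line — ₹34,000, ₹38,000, ₹44,000, ₹52,000, ₹72,000, ₹74,000, ₹96,000; poverty gap index (FGT₁) = 0.339744.
After the ₹20,000 transfer: below the line — ₹54,000, ₹58,000, ₹64,000, ₹72,000, ₹92,000, ₹94,000; poverty gap index (FGT₁) = 0.202991.
Reduction = 0.339744 − 0.202991 = 0.1368.

0.1368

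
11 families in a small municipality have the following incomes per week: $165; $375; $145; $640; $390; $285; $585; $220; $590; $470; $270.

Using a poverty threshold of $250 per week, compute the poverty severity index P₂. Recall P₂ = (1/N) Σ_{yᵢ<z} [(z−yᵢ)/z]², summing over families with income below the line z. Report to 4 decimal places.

0.0279

Poor units: $145, $165, $220 (q = 3 of N = 11).
Shortfall ratios: (250−145)/250 = 0.4200; (250−165)/250 = 0.3400; (250−220)/250 = 0.1200.
Squared: 0.1764; 0.1156; 0.0144.
Sum = 0.306400; P₂ = 0.306400 / 11 = 0.0279.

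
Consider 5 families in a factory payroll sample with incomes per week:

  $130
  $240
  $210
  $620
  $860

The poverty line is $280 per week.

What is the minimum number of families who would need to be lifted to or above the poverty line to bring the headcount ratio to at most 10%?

3

Currently q = 3 of N = 5 are below the line (H = 0.600).
A headcount ratio of at most 10% allows at most ⌊0.10 × 5⌋ = 0 poor families.
So at least 3 − 0 = 3 must be lifted.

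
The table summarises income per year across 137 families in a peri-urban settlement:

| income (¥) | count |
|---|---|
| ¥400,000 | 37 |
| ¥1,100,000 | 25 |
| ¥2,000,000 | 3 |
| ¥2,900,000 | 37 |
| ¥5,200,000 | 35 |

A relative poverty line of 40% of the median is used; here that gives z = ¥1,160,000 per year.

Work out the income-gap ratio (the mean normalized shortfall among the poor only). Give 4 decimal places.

Incomes under z: 37×¥400,000, 25×¥1,100,000 (q = 62 of N = 137).
Shortfall ratios (z−y)/z: 0.6552 (×37), 0.0517 (×25); sum = 25.534483.
I averages over the q = 62 poor units only: 25.534483 / 62 = 0.4118.

0.4118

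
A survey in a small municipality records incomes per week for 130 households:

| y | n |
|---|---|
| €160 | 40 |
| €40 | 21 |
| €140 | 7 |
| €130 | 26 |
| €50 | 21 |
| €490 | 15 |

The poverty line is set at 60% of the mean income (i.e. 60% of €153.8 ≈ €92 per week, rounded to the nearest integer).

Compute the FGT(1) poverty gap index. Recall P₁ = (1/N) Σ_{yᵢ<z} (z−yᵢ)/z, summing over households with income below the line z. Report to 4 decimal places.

0.1651

Incomes under z: 21×€40, 21×€50 (q = 42 of N = 130).
Gap ratios (z−y)/z: (92−40)/92 = 0.5652 (×21); (92−50)/92 = 0.4565 (×21).
Sum of shortfalls = 21.456522; P₁ averages over all N: 21.456522 / 130 = 0.1651.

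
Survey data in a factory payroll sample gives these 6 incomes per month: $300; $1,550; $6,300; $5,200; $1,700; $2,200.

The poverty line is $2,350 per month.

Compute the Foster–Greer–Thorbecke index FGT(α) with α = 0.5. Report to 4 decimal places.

0.3827

Below the line: $300, $1,550, $1,700, $2,200 (q = 4 of N = 6).
Shortfall ratios: (2350−300)/2350 = 0.8723; (2350−1550)/2350 = 0.3404; (2350−1700)/2350 = 0.2766; (2350−2200)/2350 = 0.0638.
Raised to α = 0.5: 0.93399; 0.58346; 0.52592; 0.25265.
Sum = 2.296021; FGT(0.5) = 2.296021 / 6 = 0.3827.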